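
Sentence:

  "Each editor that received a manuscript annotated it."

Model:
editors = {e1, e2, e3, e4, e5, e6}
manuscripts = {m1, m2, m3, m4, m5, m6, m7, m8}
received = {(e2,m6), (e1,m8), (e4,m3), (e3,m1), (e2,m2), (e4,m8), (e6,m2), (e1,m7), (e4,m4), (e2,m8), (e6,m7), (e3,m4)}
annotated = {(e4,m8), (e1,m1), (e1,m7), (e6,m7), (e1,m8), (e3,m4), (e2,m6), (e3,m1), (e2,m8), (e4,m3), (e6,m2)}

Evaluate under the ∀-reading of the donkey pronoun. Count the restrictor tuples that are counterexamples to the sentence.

2

"it" takes "a manuscript" as antecedent — a donkey pronoun bound across the clause boundary.
Strong reading: for every (e,m) with received(e,m), annotated(e,m).
Restrictor pairs: (e1,m7) ✓  (e1,m8) ✓  (e2,m2) ✗  (e2,m6) ✓  (e2,m8) ✓  (e3,m1) ✓  (e3,m4) ✓  (e4,m3) ✓  (e4,m4) ✗  (e4,m8) ✓  (e6,m2) ✓  (e6,m7) ✓
Counterexamples (restrictor pairs failing the scope): 2.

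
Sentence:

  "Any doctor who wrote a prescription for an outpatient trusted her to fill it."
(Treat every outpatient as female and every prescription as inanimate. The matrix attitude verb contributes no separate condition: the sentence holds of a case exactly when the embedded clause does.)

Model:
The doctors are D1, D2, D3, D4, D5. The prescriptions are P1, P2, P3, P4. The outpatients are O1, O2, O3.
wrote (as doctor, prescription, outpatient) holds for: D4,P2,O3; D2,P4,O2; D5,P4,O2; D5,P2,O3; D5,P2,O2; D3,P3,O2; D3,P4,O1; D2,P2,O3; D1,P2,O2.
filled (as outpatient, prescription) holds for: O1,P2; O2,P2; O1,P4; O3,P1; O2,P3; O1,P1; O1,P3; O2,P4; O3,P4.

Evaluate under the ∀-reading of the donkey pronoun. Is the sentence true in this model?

"her" takes "an outpatient" as antecedent and "it" takes "a prescription"; both are donkey pronouns co-varying with the restrictor.
Strong reading: for every (d,p,o) with wrote(d,p,o), filled(o,p).
Restrictor triples: (D1,P2,O2)→filled(O2,P2) ✓  (D2,P2,O3)→filled(O3,P2) ✗  (D2,P4,O2)→filled(O2,P4) ✓  (D3,P3,O2)→filled(O2,P3) ✓  (D3,P4,O1)→filled(O1,P4) ✓  (D4,P2,O3)→filled(O3,P2) ✗  (D5,P2,O2)→filled(O2,P2) ✓  (D5,P2,O3)→filled(O3,P2) ✗  (D5,P4,O2)→filled(O2,P4) ✓
Counterexample: (D2,P2,O3) — filled(O3,P2) does not hold.

False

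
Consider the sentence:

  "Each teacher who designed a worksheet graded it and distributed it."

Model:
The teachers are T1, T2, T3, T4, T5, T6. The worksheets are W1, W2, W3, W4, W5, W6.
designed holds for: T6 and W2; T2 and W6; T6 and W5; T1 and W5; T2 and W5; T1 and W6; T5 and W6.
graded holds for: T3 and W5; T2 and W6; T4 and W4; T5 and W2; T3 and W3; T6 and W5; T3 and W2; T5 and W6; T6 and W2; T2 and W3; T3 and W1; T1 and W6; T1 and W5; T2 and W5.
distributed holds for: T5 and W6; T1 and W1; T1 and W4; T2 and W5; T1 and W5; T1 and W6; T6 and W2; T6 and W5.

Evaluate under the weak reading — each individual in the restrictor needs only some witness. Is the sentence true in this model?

True

"it" takes "a worksheet" as antecedent — a donkey pronoun bound across the clause boundary.
Weak reading: every teacher t with some designed-worksheet has at least one designed-worksheet w such that graded(t,w) ∧ distributed(t,w).
Per teacher: T1:✓  T2:✓  T5:✓  T6:✓
Every teacher in the restrictor has a witness.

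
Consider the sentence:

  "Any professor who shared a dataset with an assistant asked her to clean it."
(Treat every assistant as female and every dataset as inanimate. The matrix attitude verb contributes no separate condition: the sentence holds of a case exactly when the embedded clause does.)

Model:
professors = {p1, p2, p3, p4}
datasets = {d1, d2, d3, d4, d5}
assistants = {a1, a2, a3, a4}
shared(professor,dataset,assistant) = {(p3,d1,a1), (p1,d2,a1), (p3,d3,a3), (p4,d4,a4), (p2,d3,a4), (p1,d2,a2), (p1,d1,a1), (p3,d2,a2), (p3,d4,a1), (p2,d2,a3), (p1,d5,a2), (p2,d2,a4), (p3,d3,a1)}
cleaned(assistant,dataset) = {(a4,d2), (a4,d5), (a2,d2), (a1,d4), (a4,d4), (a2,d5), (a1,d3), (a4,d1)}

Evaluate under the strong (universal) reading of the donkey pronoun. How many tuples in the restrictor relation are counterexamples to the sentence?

6

"her" takes "an assistant" as antecedent and "it" takes "a dataset"; both are donkey pronouns co-varying with the restrictor.
Strong reading: for every (p,d,a) with shared(p,d,a), cleaned(a,d).
Restrictor triples: (p1,d1,a1)→cleaned(a1,d1) ✗  (p1,d2,a1)→cleaned(a1,d2) ✗  (p1,d2,a2)→cleaned(a2,d2) ✓  (p1,d5,a2)→cleaned(a2,d5) ✓  (p2,d2,a3)→cleaned(a3,d2) ✗  (p2,d2,a4)→cleaned(a4,d2) ✓  (p2,d3,a4)→cleaned(a4,d3) ✗  (p3,d1,a1)→cleaned(a1,d1) ✗  (p3,d2,a2)→cleaned(a2,d2) ✓  (p3,d3,a1)→cleaned(a1,d3) ✓  (p3,d3,a3)→cleaned(a3,d3) ✗  (p3,d4,a1)→cleaned(a1,d4) ✓  (p4,d4,a4)→cleaned(a4,d4) ✓
Counterexamples (restrictor triples failing the scope): 6.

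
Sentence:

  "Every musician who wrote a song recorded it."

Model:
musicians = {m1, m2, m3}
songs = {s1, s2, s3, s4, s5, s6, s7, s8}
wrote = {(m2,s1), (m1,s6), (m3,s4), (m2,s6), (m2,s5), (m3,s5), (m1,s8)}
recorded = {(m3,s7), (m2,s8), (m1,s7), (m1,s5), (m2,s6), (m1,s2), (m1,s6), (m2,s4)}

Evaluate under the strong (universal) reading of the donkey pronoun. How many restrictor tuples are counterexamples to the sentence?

5

"it" takes "a song" as antecedent — a donkey pronoun bound across the clause boundary.
Strong reading: for every (m,s) with wrote(m,s), recorded(m,s).
Restrictor pairs: (m1,s6) ✓  (m1,s8) ✗  (m2,s1) ✗  (m2,s5) ✗  (m2,s6) ✓  (m3,s4) ✗  (m3,s5) ✗
Counterexamples (restrictor pairs failing the scope): 5.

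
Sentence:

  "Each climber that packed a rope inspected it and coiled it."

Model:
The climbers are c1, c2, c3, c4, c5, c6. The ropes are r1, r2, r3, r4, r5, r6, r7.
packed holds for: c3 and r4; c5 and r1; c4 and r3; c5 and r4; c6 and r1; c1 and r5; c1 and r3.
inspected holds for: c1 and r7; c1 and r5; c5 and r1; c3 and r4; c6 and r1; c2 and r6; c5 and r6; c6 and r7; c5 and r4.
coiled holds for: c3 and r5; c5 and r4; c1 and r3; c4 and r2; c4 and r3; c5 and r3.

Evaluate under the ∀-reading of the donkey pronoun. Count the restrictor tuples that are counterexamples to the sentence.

6

"it" takes "a rope" as antecedent — a donkey pronoun bound across the clause boundary.
Strong reading: for every (c,r) with packed(c,r), inspected(c,r) ∧ coiled(c,r).
Restrictor pairs: (c1,r3) ✗  (c1,r5) ✗  (c3,r4) ✗  (c4,r3) ✗  (c5,r1) ✗  (c5,r4) ✓  (c6,r1) ✗
Counterexamples (restrictor pairs failing the scope): 6.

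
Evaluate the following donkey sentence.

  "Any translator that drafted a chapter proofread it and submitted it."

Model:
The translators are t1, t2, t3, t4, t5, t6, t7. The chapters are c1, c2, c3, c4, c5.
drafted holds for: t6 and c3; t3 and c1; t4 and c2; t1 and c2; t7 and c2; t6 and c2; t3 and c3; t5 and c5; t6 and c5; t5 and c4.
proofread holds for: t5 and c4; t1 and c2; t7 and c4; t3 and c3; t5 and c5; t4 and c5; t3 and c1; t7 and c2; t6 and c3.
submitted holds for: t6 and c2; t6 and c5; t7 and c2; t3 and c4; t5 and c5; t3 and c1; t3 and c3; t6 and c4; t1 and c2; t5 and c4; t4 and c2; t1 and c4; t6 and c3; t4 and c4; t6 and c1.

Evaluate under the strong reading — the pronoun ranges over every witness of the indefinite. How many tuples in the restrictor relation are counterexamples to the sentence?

"it" takes "a chapter" as antecedent — a donkey pronoun bound across the clause boundary.
Strong reading: for every (t,c) with drafted(t,c), proofread(t,c) ∧ submitted(t,c).
Restrictor pairs: (t1,c2) ✓  (t3,c1) ✓  (t3,c3) ✓  (t4,c2) ✗  (t5,c4) ✓  (t5,c5) ✓  (t6,c2) ✗  (t6,c3) ✓  (t6,c5) ✗  (t7,c2) ✓
Counterexamples (restrictor pairs failing the scope): 3.

3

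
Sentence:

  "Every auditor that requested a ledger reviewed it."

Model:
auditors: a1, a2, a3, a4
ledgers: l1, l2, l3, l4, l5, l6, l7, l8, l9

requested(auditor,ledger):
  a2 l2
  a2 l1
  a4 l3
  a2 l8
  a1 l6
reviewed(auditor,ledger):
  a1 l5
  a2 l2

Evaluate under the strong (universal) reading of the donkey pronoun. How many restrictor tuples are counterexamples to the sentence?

"it" takes "a ledger" as antecedent — a donkey pronoun bound across the clause boundary.
Strong reading: for every (a,l) with requested(a,l), reviewed(a,l).
Restrictor pairs: (a1,l6) ✗  (a2,l1) ✗  (a2,l2) ✓  (a2,l8) ✗  (a4,l3) ✗
Counterexamples (restrictor pairs failing the scope): 4.

4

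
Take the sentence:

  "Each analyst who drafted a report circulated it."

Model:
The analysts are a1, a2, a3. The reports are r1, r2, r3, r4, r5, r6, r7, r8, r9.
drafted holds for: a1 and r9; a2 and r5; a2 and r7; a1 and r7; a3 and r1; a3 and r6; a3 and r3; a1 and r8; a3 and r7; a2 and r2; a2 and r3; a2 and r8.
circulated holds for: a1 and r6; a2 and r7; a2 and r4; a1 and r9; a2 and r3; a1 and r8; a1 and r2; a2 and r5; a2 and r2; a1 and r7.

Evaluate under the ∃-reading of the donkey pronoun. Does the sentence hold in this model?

"it" takes "a report" as antecedent — a donkey pronoun bound across the clause boundary.
Weak reading: every analyst a with some drafted-report has at least one drafted-report r such that circulated(a,r).
Per analyst: a1:✓  a2:✓  a3:✗
a3 has no witness among its drafted-reports.

False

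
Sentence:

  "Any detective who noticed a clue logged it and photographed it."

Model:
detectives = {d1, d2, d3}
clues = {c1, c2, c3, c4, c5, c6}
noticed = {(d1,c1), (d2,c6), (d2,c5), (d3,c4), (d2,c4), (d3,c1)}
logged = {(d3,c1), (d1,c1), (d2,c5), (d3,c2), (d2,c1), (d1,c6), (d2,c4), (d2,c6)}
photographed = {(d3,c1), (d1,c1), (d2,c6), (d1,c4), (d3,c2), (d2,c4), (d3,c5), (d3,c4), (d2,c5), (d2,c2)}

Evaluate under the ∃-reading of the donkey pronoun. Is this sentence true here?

True

"it" takes "a clue" as antecedent — a donkey pronoun bound across the clause boundary.
Weak reading: every detective d with some noticed-clue has at least one noticed-clue c such that logged(d,c) ∧ photographed(d,c).
Per detective: d1:✓  d2:✓  d3:✓
Every detective in the restrictor has a witness.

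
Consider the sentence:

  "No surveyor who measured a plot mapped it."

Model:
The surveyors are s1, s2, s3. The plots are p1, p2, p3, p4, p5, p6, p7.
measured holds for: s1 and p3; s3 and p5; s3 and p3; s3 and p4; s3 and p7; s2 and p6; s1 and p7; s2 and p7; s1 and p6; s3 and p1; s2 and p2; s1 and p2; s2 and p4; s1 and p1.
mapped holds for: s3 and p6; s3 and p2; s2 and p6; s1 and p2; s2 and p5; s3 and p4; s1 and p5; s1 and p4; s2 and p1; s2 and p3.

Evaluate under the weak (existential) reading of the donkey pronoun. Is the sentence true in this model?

"it" takes "a plot" as antecedent — a donkey pronoun bound across the clause boundary.
Truth condition: for no (s,p) with measured(s,p) does mapped(s,p) hold.
Restrictor pairs — does the scope hold? (s1,p1):fails  (s1,p2):holds  (s1,p3):fails  (s1,p6):fails  (s1,p7):fails  (s2,p2):fails  (s2,p4):fails  (s2,p6):holds  (s2,p7):fails  (s3,p1):fails  (s3,p3):fails  (s3,p4):holds  (s3,p5):fails  (s3,p7):fails
Scope holds for 3 pair(s), so the sentence is false.

False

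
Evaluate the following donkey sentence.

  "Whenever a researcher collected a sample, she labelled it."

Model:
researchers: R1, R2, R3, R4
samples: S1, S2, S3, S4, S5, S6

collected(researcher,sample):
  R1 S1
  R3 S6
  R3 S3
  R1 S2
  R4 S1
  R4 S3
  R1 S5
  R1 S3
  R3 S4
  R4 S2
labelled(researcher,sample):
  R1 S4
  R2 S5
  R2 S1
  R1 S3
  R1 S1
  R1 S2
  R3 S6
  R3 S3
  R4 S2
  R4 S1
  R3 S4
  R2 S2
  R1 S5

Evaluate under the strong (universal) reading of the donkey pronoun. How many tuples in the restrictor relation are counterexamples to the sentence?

"it" takes "a sample" as antecedent — a donkey pronoun bound across the clause boundary.
Strong reading: for every (r,s) with collected(r,s), labelled(r,s).
Restrictor pairs: (R1,S1) ✓  (R1,S2) ✓  (R1,S3) ✓  (R1,S5) ✓  (R3,S3) ✓  (R3,S4) ✓  (R3,S6) ✓  (R4,S1) ✓  (R4,S2) ✓  (R4,S3) ✗
Counterexamples (restrictor pairs failing the scope): 1.

1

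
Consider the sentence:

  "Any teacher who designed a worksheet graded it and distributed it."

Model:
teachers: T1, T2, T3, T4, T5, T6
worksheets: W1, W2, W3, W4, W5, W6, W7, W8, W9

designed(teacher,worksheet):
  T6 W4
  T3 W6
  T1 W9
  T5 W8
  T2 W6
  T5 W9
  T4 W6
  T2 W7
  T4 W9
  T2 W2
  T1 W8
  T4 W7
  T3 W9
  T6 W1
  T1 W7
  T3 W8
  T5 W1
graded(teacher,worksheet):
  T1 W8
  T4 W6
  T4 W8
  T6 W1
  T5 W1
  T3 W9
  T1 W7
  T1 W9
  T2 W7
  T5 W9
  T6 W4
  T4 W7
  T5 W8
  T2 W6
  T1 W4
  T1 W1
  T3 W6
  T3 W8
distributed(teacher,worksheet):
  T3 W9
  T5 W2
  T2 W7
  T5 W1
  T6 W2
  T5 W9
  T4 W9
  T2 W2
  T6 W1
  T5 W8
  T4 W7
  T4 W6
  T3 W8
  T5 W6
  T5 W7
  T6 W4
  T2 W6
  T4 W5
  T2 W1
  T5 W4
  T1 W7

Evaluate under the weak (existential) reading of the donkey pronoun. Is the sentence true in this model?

"it" takes "a worksheet" as antecedent — a donkey pronoun bound across the clause boundary.
Weak reading: every teacher t with some designed-worksheet has at least one designed-worksheet w such that graded(t,w) ∧ distributed(t,w).
Per teacher: T1:✓  T2:✓  T3:✓  T4:✓  T5:✓  T6:✓
Every teacher in the restrictor has a witness.

True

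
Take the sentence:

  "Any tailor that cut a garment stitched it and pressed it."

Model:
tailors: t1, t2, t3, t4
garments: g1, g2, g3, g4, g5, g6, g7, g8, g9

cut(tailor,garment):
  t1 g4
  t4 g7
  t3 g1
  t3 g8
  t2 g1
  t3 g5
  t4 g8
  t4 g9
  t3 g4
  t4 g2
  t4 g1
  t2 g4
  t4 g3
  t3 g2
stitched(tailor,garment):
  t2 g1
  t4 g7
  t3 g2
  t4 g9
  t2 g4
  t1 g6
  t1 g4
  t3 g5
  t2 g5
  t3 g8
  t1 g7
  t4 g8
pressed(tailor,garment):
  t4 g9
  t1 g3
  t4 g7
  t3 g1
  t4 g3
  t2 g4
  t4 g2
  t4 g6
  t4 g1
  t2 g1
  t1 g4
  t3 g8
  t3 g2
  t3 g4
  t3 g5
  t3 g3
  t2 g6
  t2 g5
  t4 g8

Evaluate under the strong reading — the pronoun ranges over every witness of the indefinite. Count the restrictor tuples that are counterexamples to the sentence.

"it" takes "a garment" as antecedent — a donkey pronoun bound across the clause boundary.
Strong reading: for every (t,g) with cut(t,g), stitched(t,g) ∧ pressed(t,g).
Restrictor pairs: (t1,g4) ✓  (t2,g1) ✓  (t2,g4) ✓  (t3,g1) ✗  (t3,g2) ✓  (t3,g4) ✗  (t3,g5) ✓  (t3,g8) ✓  (t4,g1) ✗  (t4,g2) ✗  (t4,g3) ✗  (t4,g7) ✓  (t4,g8) ✓  (t4,g9) ✓
Counterexamples (restrictor pairs failing the scope): 5.

5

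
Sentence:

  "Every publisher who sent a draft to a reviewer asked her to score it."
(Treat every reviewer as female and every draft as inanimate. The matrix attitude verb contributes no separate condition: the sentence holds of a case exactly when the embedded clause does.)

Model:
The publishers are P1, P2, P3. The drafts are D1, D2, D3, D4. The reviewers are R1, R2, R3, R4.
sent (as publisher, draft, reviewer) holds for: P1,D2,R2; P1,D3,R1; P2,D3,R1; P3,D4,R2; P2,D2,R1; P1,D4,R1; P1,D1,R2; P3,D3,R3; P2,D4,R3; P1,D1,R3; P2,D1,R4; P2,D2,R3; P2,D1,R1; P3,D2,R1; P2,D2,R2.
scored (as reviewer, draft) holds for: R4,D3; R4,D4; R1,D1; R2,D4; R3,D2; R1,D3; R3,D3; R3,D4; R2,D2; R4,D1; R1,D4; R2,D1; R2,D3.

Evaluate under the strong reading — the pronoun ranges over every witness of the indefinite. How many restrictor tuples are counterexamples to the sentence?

"her" takes "a reviewer" as antecedent and "it" takes "a draft"; both are donkey pronouns co-varying with the restrictor.
Strong reading: for every (p,d,r) with sent(p,d,r), scored(r,d).
Restrictor triples: (P1,D1,R2)→scored(R2,D1) ✓  (P1,D1,R3)→scored(R3,D1) ✗  (P1,D2,R2)→scored(R2,D2) ✓  (P1,D3,R1)→scored(R1,D3) ✓  (P1,D4,R1)→scored(R1,D4) ✓  (P2,D1,R1)→scored(R1,D1) ✓  (P2,D1,R4)→scored(R4,D1) ✓  (P2,D2,R1)→scored(R1,D2) ✗  (P2,D2,R2)→scored(R2,D2) ✓  (P2,D2,R3)→scored(R3,D2) ✓  (P2,D3,R1)→scored(R1,D3) ✓  (P2,D4,R3)→scored(R3,D4) ✓  (P3,D2,R1)→scored(R1,D2) ✗  (P3,D3,R3)→scored(R3,D3) ✓  (P3,D4,R2)→scored(R2,D4) ✓
Counterexamples (restrictor triples failing the scope): 3.

3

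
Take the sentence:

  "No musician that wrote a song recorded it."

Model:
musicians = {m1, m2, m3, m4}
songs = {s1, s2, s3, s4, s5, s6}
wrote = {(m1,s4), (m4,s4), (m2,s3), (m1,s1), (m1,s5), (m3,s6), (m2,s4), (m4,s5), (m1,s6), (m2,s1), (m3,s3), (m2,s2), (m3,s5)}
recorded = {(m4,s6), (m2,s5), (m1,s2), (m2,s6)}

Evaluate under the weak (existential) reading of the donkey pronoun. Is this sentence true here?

"it" takes "a song" as antecedent — a donkey pronoun bound across the clause boundary.
Truth condition: for no (m,s) with wrote(m,s) does recorded(m,s) hold.
Restrictor pairs — does the scope hold? (m1,s1):fails  (m1,s4):fails  (m1,s5):fails  (m1,s6):fails  (m2,s1):fails  (m2,s2):fails  (m2,s3):fails  (m2,s4):fails  (m3,s3):fails  (m3,s5):fails  (m3,s6):fails  (m4,s4):fails  (m4,s5):fails
Scope holds for no restrictor pair, so the sentence is true.

True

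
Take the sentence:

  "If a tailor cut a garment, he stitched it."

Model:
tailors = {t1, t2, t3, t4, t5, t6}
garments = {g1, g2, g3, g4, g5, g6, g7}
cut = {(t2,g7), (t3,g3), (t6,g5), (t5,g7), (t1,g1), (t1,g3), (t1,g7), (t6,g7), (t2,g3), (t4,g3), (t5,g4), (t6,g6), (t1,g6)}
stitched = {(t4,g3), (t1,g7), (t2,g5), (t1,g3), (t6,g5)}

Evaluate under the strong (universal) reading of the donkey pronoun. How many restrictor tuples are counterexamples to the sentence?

9

"it" takes "a garment" as antecedent — a donkey pronoun bound across the clause boundary.
Strong reading: for every (t,g) with cut(t,g), stitched(t,g).
Restrictor pairs: (t1,g1) ✗  (t1,g3) ✓  (t1,g6) ✗  (t1,g7) ✓  (t2,g3) ✗  (t2,g7) ✗  (t3,g3) ✗  (t4,g3) ✓  (t5,g4) ✗  (t5,g7) ✗  (t6,g5) ✓  (t6,g6) ✗  (t6,g7) ✗
Counterexamples (restrictor pairs failing the scope): 9.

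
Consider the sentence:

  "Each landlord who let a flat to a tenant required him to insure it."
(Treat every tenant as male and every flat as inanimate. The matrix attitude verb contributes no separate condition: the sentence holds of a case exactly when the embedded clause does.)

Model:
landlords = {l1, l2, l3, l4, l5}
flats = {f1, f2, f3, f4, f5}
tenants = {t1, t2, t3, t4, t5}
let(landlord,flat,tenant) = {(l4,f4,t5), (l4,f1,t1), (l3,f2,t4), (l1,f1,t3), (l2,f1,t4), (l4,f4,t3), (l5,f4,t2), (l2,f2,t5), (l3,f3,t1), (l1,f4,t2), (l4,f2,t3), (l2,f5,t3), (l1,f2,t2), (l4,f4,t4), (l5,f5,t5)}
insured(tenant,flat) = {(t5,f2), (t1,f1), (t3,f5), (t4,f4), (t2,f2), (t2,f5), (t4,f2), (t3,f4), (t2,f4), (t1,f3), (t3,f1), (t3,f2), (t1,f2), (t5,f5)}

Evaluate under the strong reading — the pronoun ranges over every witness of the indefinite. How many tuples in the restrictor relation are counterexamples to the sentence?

"him" takes "a tenant" as antecedent and "it" takes "a flat"; both are donkey pronouns co-varying with the restrictor.
Strong reading: for every (l,f,t) with let(l,f,t), insured(t,f).
Restrictor triples: (l1,f1,t3)→insured(t3,f1) ✓  (l1,f2,t2)→insured(t2,f2) ✓  (l1,f4,t2)→insured(t2,f4) ✓  (l2,f1,t4)→insured(t4,f1) ✗  (l2,f2,t5)→insured(t5,f2) ✓  (l2,f5,t3)→insured(t3,f5) ✓  (l3,f2,t4)→insured(t4,f2) ✓  (l3,f3,t1)→insured(t1,f3) ✓  (l4,f1,t1)→insured(t1,f1) ✓  (l4,f2,t3)→insured(t3,f2) ✓  (l4,f4,t3)→insured(t3,f4) ✓  (l4,f4,t4)→insured(t4,f4) ✓  (l4,f4,t5)→insured(t5,f4) ✗  (l5,f4,t2)→insured(t2,f4) ✓  (l5,f5,t5)→insured(t5,f5) ✓
Counterexamples (restrictor triples failing the scope): 2.

2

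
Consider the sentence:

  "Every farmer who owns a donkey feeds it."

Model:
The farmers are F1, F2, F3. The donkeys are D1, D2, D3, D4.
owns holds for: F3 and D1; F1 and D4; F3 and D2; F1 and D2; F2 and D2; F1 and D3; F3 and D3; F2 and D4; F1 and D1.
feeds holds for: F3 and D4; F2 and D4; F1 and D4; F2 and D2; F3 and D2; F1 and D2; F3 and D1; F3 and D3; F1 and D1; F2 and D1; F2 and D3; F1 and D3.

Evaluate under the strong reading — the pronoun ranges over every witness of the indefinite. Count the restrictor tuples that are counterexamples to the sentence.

"it" takes "a donkey" as antecedent — a donkey pronoun bound across the clause boundary.
Strong reading: for every (f,d) with owns(f,d), feeds(f,d).
Restrictor pairs: (F1,D1) ✓  (F1,D2) ✓  (F1,D3) ✓  (F1,D4) ✓  (F2,D2) ✓  (F2,D4) ✓  (F3,D1) ✓  (F3,D2) ✓  (F3,D3) ✓
Counterexamples (restrictor pairs failing the scope): 0.

0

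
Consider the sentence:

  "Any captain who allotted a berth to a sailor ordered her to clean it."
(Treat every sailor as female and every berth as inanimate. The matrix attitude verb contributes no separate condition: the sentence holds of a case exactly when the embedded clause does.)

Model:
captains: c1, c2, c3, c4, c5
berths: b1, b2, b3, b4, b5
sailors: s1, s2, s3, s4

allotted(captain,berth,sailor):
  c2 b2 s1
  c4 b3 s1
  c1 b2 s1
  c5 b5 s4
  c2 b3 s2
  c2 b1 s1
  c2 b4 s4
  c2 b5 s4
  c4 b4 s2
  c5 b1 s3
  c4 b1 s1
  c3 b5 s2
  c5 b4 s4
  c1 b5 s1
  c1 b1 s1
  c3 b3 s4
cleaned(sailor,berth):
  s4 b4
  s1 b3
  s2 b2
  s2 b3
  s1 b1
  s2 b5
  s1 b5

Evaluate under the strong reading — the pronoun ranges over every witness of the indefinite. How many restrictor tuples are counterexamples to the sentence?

7

"her" takes "a sailor" as antecedent and "it" takes "a berth"; both are donkey pronouns co-varying with the restrictor.
Strong reading: for every (c,b,s) with allotted(c,b,s), cleaned(s,b).
Restrictor triples: (c1,b1,s1)→cleaned(s1,b1) ✓  (c1,b2,s1)→cleaned(s1,b2) ✗  (c1,b5,s1)→cleaned(s1,b5) ✓  (c2,b1,s1)→cleaned(s1,b1) ✓  (c2,b2,s1)→cleaned(s1,b2) ✗  (c2,b3,s2)→cleaned(s2,b3) ✓  (c2,b4,s4)→cleaned(s4,b4) ✓  (c2,b5,s4)→cleaned(s4,b5) ✗  (c3,b3,s4)→cleaned(s4,b3) ✗  (c3,b5,s2)→cleaned(s2,b5) ✓  (c4,b1,s1)→cleaned(s1,b1) ✓  (c4,b3,s1)→cleaned(s1,b3) ✓  (c4,b4,s2)→cleaned(s2,b4) ✗  (c5,b1,s3)→cleaned(s3,b1) ✗  (c5,b4,s4)→cleaned(s4,b4) ✓  (c5,b5,s4)→cleaned(s4,b5) ✗
Counterexamples (restrictor triples failing the scope): 7.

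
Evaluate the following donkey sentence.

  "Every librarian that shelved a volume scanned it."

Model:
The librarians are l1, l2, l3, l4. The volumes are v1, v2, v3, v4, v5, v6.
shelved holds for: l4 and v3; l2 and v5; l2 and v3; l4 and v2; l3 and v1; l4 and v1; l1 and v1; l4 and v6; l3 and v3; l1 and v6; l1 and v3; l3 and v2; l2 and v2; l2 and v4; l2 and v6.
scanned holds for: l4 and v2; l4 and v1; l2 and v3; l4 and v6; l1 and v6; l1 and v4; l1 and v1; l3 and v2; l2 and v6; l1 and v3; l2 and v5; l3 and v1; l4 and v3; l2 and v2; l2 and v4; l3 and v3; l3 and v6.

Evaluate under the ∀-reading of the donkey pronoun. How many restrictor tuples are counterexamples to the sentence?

0

"it" takes "a volume" as antecedent — a donkey pronoun bound across the clause boundary.
Strong reading: for every (l,v) with shelved(l,v), scanned(l,v).
Restrictor pairs: (l1,v1) ✓  (l1,v3) ✓  (l1,v6) ✓  (l2,v2) ✓  (l2,v3) ✓  (l2,v4) ✓  (l2,v5) ✓  (l2,v6) ✓  (l3,v1) ✓  (l3,v2) ✓  (l3,v3) ✓  (l4,v1) ✓  (l4,v2) ✓  (l4,v3) ✓  (l4,v6) ✓
Counterexamples (restrictor pairs failing the scope): 0.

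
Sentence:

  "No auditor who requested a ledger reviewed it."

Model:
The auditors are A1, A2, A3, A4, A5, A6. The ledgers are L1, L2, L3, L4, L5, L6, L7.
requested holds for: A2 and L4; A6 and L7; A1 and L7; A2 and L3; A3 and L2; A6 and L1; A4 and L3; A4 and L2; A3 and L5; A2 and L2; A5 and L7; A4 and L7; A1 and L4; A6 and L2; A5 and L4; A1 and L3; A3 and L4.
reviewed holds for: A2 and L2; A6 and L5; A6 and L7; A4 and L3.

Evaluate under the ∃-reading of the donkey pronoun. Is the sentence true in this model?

"it" takes "a ledger" as antecedent — a donkey pronoun bound across the clause boundary.
Truth condition: for no (a,l) with requested(a,l) does reviewed(a,l) hold.
Restrictor pairs — does the scope hold? (A1,L3):fails  (A1,L4):fails  (A1,L7):fails  (A2,L2):holds  (A2,L3):fails  (A2,L4):fails  (A3,L2):fails  (A3,L4):fails  (A3,L5):fails  (A4,L2):fails  (A4,L3):holds  (A4,L7):fails  (A5,L4):fails  (A5,L7):fails  (A6,L1):fails  (A6,L2):fails  (A6,L7):holds
Scope holds for 3 pair(s), so the sentence is false.

False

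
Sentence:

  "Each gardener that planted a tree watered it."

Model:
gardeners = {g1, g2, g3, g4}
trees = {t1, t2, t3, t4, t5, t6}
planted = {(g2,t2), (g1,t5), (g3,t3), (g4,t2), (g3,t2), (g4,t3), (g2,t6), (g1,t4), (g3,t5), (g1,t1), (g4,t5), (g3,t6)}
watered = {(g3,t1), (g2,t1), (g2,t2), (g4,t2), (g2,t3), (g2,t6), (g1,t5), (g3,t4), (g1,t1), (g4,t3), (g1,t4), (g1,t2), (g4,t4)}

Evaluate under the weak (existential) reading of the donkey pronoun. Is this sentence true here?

"it" takes "a tree" as antecedent — a donkey pronoun bound across the clause boundary.
Weak reading: every gardener g with some planted-tree has at least one planted-tree t such that watered(g,t).
Per gardener: g1:✓  g2:✓  g3:✗  g4:✓
g3 has no witness among its planted-trees.

False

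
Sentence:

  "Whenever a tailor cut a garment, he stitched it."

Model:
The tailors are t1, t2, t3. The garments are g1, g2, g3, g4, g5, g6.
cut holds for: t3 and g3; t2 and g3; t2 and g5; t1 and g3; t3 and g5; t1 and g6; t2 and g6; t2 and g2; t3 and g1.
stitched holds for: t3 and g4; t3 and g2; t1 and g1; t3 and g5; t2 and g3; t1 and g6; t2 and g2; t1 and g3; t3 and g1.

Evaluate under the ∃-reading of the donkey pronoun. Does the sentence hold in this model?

"it" takes "a garment" as antecedent — a donkey pronoun bound across the clause boundary.
Weak reading: every tailor t with some cut-garment has at least one cut-garment g such that stitched(t,g).
Per tailor: t1:✓  t2:✓  t3:✓
Every tailor in the restrictor has a witness.

True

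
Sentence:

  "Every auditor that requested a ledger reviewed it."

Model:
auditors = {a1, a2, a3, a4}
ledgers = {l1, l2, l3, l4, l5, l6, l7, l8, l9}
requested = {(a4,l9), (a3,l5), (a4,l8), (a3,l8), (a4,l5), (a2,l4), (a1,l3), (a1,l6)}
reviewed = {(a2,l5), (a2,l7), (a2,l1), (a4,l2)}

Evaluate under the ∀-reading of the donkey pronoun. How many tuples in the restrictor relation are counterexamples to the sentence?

8

"it" takes "a ledger" as antecedent — a donkey pronoun bound across the clause boundary.
Strong reading: for every (a,l) with requested(a,l), reviewed(a,l).
Restrictor pairs: (a1,l3) ✗  (a1,l6) ✗  (a2,l4) ✗  (a3,l5) ✗  (a3,l8) ✗  (a4,l5) ✗  (a4,l8) ✗  (a4,l9) ✗
Counterexamples (restrictor pairs failing the scope): 8.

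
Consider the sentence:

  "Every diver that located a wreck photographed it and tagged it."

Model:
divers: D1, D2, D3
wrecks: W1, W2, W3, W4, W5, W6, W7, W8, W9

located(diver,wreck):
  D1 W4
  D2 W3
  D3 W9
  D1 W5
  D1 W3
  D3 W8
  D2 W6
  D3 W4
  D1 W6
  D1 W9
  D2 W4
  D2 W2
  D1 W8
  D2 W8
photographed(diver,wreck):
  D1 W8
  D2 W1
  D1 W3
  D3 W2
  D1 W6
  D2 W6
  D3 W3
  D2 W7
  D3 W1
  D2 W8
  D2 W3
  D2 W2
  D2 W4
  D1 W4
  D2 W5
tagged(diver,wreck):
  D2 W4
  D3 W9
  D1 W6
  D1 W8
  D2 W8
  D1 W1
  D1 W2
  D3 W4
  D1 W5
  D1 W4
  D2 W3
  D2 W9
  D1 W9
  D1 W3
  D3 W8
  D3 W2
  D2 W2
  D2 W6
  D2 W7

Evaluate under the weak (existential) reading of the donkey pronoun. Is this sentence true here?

"it" takes "a wreck" as antecedent — a donkey pronoun bound across the clause boundary.
Weak reading: every diver d with some located-wreck has at least one located-wreck w such that photographed(d,w) ∧ tagged(d,w).
Per diver: D1:✓  D2:✓  D3:✗
D3 has no witness among its located-wrecks.

False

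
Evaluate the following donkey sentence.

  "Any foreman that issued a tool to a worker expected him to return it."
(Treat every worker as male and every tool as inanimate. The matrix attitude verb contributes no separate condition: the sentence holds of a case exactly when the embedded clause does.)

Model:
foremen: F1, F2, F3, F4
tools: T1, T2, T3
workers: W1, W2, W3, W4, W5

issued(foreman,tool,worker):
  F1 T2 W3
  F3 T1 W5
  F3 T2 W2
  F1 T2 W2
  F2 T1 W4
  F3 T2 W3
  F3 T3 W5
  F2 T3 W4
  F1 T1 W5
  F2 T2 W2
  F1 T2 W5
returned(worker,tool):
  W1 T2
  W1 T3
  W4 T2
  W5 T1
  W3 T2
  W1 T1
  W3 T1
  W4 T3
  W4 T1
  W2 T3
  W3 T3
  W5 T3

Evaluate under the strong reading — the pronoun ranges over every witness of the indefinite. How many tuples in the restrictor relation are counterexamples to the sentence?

4

"him" takes "a worker" as antecedent and "it" takes "a tool"; both are donkey pronouns co-varying with the restrictor.
Strong reading: for every (f,t,w) with issued(f,t,w), returned(w,t).
Restrictor triples: (F1,T1,W5)→returned(W5,T1) ✓  (F1,T2,W2)→returned(W2,T2) ✗  (F1,T2,W3)→returned(W3,T2) ✓  (F1,T2,W5)→returned(W5,T2) ✗  (F2,T1,W4)→returned(W4,T1) ✓  (F2,T2,W2)→returned(W2,T2) ✗  (F2,T3,W4)→returned(W4,T3) ✓  (F3,T1,W5)→returned(W5,T1) ✓  (F3,T2,W2)→returned(W2,T2) ✗  (F3,T2,W3)→returned(W3,T2) ✓  (F3,T3,W5)→returned(W5,T3) ✓
Counterexamples (restrictor triples failing the scope): 4.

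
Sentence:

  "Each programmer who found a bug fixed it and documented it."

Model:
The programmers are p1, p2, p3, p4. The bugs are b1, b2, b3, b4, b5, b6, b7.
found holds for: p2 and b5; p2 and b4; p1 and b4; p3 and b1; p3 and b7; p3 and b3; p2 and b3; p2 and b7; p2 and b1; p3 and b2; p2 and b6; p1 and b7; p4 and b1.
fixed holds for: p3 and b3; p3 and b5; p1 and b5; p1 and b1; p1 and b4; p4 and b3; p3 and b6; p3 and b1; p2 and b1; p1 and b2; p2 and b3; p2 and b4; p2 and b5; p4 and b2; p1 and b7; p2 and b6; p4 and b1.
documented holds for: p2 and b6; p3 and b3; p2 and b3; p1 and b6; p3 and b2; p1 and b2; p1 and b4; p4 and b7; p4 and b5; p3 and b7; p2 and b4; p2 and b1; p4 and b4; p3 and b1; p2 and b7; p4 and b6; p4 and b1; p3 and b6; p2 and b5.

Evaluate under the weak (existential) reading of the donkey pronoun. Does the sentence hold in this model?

True

"it" takes "a bug" as antecedent — a donkey pronoun bound across the clause boundary.
Weak reading: every programmer p with some found-bug has at least one found-bug b such that fixed(p,b) ∧ documented(p,b).
Per programmer: p1:✓  p2:✓  p3:✓  p4:✓
Every programmer in the restrictor has a witness.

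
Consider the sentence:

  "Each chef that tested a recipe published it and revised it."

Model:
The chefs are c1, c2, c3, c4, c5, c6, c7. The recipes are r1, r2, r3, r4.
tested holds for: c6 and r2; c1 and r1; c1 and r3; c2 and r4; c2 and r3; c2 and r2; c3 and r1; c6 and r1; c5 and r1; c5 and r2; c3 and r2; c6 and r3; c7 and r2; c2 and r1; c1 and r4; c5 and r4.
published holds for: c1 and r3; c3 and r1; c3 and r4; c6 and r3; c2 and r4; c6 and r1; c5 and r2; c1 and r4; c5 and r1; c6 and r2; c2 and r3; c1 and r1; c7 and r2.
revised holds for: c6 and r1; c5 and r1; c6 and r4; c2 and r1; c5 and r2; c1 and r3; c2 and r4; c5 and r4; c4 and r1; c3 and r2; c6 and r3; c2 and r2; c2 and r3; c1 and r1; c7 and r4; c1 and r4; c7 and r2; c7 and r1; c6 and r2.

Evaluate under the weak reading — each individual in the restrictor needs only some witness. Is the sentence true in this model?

"it" takes "a recipe" as antecedent — a donkey pronoun bound across the clause boundary.
Weak reading: every chef c with some tested-recipe has at least one tested-recipe r such that published(c,r) ∧ revised(c,r).
Per chef: c1:✓  c2:✓  c3:✗  c5:✓  c6:✓  c7:✓
c3 has no witness among its tested-recipes.

False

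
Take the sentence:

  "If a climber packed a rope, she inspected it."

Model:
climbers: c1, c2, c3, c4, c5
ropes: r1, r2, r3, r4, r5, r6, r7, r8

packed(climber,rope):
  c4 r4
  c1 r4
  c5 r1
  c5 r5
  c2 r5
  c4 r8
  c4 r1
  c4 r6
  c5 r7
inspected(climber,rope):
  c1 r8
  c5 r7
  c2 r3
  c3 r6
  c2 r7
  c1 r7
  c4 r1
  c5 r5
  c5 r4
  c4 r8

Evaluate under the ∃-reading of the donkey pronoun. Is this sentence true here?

"it" takes "a rope" as antecedent — a donkey pronoun bound across the clause boundary.
Weak reading: every climber c with some packed-rope has at least one packed-rope r such that inspected(c,r).
Per climber: c1:✗  c2:✗  c4:✓  c5:✓
c1 has no witness among its packed-ropes.

False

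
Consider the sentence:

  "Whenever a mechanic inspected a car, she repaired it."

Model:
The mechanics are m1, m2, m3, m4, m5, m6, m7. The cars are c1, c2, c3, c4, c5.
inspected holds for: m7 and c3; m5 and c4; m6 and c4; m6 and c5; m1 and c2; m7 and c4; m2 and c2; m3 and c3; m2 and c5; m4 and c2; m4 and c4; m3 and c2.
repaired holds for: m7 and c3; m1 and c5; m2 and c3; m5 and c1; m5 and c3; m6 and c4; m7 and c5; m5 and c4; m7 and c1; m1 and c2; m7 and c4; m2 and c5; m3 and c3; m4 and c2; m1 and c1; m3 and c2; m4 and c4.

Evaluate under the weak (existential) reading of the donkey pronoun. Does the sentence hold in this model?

True

"it" takes "a car" as antecedent — a donkey pronoun bound across the clause boundary.
Weak reading: every mechanic m with some inspected-car has at least one inspected-car c such that repaired(m,c).
Per mechanic: m1:✓  m2:✓  m3:✓  m4:✓  m5:✓  m6:✓  m7:✓
Every mechanic in the restrictor has a witness.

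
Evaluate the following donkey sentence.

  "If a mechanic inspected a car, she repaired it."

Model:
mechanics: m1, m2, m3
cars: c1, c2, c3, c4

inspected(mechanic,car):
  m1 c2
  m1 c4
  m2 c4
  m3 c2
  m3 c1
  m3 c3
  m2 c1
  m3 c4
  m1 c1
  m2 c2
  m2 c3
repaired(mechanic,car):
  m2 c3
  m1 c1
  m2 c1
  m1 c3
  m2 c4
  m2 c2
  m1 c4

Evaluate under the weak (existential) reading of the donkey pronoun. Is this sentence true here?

False

"it" takes "a car" as antecedent — a donkey pronoun bound across the clause boundary.
Weak reading: every mechanic m with some inspected-car has at least one inspected-car c such that repaired(m,c).
Per mechanic: m1:✓  m2:✓  m3:✗
m3 has no witness among its inspected-cars.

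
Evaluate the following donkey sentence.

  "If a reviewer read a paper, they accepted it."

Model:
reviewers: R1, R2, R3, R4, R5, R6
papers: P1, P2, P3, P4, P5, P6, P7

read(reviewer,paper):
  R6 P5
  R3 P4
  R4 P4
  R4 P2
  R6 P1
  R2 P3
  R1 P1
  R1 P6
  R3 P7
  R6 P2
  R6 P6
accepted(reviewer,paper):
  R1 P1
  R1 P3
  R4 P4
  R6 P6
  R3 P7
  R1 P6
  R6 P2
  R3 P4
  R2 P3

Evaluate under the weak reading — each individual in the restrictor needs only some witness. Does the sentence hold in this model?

"it" takes "a paper" as antecedent — a donkey pronoun bound across the clause boundary.
Weak reading: every reviewer r with some read-paper has at least one read-paper p such that accepted(r,p).
Per reviewer: R1:✓  R2:✓  R3:✓  R4:✓  R6:✓
Every reviewer in the restrictor has a witness.

True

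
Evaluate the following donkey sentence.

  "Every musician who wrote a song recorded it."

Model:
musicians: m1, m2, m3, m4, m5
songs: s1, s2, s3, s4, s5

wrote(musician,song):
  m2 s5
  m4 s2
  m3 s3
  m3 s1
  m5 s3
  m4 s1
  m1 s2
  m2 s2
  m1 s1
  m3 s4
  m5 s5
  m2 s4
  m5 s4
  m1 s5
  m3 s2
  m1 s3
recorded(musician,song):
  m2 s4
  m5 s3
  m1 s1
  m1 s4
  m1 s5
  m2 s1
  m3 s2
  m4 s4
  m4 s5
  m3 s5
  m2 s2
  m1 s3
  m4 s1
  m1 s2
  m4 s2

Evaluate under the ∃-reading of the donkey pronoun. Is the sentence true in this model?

True

"it" takes "a song" as antecedent — a donkey pronoun bound across the clause boundary.
Weak reading: every musician m with some wrote-song has at least one wrote-song s such that recorded(m,s).
Per musician: m1:✓  m2:✓  m3:✓  m4:✓  m5:✓
Every musician in the restrictor has a witness.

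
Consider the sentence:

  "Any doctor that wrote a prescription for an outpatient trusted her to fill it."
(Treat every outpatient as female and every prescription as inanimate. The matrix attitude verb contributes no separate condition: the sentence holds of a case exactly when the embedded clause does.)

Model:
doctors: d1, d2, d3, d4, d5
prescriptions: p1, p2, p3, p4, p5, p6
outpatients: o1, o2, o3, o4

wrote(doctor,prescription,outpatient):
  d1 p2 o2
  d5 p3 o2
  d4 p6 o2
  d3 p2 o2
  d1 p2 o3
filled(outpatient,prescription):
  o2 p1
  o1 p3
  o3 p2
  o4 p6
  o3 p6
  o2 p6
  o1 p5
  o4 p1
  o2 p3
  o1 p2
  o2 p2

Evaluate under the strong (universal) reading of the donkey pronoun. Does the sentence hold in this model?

"her" takes "an outpatient" as antecedent and "it" takes "a prescription"; both are donkey pronouns co-varying with the restrictor.
Strong reading: for every (d,p,o) with wrote(d,p,o), filled(o,p).
Restrictor triples: (d1,p2,o2)→filled(o2,p2) ✓  (d1,p2,o3)→filled(o3,p2) ✓  (d3,p2,o2)→filled(o2,p2) ✓  (d4,p6,o2)→filled(o2,p6) ✓  (d5,p3,o2)→filled(o2,p3) ✓
Every restrictor triple satisfies the scope.

True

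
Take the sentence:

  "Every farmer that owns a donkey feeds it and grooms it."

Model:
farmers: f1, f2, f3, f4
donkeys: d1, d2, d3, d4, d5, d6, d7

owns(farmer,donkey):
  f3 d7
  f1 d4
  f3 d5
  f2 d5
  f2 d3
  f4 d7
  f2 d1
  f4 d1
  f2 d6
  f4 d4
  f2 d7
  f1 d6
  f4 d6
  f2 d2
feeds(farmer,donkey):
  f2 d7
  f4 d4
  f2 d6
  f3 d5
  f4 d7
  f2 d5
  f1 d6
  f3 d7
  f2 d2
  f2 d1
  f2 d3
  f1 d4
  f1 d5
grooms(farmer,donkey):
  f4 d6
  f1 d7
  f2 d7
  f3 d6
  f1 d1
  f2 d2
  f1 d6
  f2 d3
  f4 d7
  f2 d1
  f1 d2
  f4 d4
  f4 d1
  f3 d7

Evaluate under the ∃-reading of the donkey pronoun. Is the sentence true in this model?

"it" takes "a donkey" as antecedent — a donkey pronoun bound across the clause boundary.
Weak reading: every farmer f with some owns-donkey has at least one owns-donkey d such that feeds(f,d) ∧ grooms(f,d).
Per farmer: f1:✓  f2:✓  f3:✓  f4:✓
Every farmer in the restrictor has a witness.

True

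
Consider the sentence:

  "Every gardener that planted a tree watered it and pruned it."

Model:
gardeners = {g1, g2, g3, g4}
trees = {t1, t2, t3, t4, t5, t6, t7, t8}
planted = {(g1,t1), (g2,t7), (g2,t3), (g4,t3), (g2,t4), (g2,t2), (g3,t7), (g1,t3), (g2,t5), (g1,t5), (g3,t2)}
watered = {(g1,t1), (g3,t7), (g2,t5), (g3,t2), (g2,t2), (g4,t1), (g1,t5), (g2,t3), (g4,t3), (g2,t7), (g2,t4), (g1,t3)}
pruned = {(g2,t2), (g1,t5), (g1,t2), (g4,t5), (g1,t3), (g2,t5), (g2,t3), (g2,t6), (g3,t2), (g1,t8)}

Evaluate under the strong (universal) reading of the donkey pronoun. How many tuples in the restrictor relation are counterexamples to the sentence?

"it" takes "a tree" as antecedent — a donkey pronoun bound across the clause boundary.
Strong reading: for every (g,t) with planted(g,t), watered(g,t) ∧ pruned(g,t).
Restrictor pairs: (g1,t1) ✗  (g1,t3) ✓  (g1,t5) ✓  (g2,t2) ✓  (g2,t3) ✓  (g2,t4) ✗  (g2,t5) ✓  (g2,t7) ✗  (g3,t2) ✓  (g3,t7) ✗  (g4,t3) ✗
Counterexamples (restrictor pairs failing the scope): 5.

5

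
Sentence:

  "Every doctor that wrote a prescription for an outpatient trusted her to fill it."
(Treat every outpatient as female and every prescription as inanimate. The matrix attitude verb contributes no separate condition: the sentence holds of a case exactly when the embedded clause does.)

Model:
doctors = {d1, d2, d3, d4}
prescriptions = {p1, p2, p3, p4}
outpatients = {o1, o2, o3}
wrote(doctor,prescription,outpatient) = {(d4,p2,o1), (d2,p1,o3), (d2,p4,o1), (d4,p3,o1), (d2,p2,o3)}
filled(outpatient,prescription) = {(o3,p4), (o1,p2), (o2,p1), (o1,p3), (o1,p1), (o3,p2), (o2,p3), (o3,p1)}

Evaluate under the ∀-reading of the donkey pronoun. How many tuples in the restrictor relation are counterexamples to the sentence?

1

"her" takes "an outpatient" as antecedent and "it" takes "a prescription"; both are donkey pronouns co-varying with the restrictor.
Strong reading: for every (d,p,o) with wrote(d,p,o), filled(o,p).
Restrictor triples: (d2,p1,o3)→filled(o3,p1) ✓  (d2,p2,o3)→filled(o3,p2) ✓  (d2,p4,o1)→filled(o1,p4) ✗  (d4,p2,o1)→filled(o1,p2) ✓  (d4,p3,o1)→filled(o1,p3) ✓
Counterexamples (restrictor triples failing the scope): 1.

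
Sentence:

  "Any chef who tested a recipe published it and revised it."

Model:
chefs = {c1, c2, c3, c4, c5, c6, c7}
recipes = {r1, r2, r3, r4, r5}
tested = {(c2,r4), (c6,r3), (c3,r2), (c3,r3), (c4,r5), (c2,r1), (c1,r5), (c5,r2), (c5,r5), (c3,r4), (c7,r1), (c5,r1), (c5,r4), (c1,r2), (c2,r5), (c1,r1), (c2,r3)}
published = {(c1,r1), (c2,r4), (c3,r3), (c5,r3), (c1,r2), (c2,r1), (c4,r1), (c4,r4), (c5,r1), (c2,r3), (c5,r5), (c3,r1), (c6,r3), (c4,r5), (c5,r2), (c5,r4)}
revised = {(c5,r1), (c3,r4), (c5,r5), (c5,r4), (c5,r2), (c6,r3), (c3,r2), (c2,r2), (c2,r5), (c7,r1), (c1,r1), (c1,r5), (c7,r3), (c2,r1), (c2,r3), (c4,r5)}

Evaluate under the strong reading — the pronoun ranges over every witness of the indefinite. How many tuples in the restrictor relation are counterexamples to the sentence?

8

"it" takes "a recipe" as antecedent — a donkey pronoun bound across the clause boundary.
Strong reading: for every (c,r) with tested(c,r), published(c,r) ∧ revised(c,r).
Restrictor pairs: (c1,r1) ✓  (c1,r2) ✗  (c1,r5) ✗  (c2,r1) ✓  (c2,r3) ✓  (c2,r4) ✗  (c2,r5) ✗  (c3,r2) ✗  (c3,r3) ✗  (c3,r4) ✗  (c4,r5) ✓  (c5,r1) ✓  (c5,r2) ✓  (c5,r4) ✓  (c5,r5) ✓  (c6,r3) ✓  (c7,r1) ✗
Counterexamples (restrictor pairs failing the scope): 8.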